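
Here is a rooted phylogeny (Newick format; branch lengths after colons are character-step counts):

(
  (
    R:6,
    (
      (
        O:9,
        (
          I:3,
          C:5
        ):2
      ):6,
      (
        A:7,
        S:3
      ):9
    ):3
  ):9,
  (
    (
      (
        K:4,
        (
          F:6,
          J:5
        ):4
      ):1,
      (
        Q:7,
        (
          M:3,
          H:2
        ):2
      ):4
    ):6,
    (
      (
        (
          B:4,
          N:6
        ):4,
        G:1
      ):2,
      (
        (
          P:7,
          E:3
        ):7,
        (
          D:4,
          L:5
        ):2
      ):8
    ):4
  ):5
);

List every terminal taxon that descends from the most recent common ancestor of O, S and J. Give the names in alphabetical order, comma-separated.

A, B, C, D, E, F, G, H, I, J, K, L, M, N, O, P, Q, R, S

Tracing O: it sits inside (O,(I,C)).
Tracing S: it sits inside (A,S).
Tracing J: it sits inside (F,J).
The smallest clade enclosing all 3 is the whole tree (their MRCA is the root), so the answer is all 19 tips in alphabetical order.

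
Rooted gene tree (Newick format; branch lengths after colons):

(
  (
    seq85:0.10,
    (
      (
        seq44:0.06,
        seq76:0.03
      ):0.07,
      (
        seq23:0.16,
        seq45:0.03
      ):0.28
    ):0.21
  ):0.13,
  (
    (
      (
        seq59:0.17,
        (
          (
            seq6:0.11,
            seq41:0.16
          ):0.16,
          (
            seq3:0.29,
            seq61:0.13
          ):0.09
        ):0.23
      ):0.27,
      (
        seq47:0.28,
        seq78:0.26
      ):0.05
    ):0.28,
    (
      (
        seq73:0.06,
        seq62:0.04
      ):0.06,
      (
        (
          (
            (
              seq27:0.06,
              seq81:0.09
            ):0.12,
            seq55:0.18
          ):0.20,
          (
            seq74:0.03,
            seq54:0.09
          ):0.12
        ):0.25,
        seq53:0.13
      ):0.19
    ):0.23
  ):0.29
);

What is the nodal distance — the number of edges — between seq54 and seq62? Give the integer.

6

The MRCA of seq54 and seq62 is the node subtending ((seq73,seq62),((((seq27,seq81),seq55),(seq74,seq54)),seq53)).
From seq54 up to that node: 4 branches. From seq62 up to the same node: 2 branches. Total: 4 + 2 = 6.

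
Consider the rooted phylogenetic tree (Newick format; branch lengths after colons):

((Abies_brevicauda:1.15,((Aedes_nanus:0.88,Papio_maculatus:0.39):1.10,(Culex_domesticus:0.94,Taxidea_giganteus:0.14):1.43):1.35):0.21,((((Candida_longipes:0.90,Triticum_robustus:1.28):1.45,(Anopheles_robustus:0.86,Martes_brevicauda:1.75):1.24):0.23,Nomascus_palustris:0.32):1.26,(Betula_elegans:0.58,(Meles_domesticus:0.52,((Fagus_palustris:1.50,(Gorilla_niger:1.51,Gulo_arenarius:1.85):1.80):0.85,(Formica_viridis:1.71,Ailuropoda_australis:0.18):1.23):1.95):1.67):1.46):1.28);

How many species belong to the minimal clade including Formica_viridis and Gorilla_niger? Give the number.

The MRCA of Formica_viridis and Gorilla_niger is the node subtending ((Fagus_palustris,(Gorilla_niger,Gulo_arenarius)),(Formica_viridis,Ailuropoda_australis)).
That clade contains 5 terminal taxa: Ailuropoda_australis, Fagus_palustris, Formica_viridis, Gorilla_niger, Gulo_arenarius.

5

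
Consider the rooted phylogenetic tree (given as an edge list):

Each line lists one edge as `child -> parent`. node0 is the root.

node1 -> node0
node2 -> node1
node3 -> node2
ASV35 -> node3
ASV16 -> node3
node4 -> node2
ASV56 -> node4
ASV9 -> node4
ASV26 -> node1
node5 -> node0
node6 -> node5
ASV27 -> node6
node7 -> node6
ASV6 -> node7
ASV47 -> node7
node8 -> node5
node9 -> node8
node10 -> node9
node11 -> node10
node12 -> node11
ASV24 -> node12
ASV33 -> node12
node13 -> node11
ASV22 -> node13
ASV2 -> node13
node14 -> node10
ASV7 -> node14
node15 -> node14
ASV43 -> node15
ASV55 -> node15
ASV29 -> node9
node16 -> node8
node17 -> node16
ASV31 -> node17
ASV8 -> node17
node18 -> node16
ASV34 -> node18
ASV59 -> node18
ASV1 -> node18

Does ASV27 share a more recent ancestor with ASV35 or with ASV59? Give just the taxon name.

The MRCA of ASV27 and ASV59 subtends ((ASV27,(ASV6,ASV47)),(((((ASV24,ASV33),(ASV22,ASV2)),(ASV7,(ASV43,ASV55))),ASV29),((ASV31,ASV8),(ASV34,ASV59,ASV1)))) (16 taxa).
The MRCA of ASV27 and ASV35 is the root, subtending the entire tree (21 taxa).
The first is nested inside the second, so ASV27 shares a more recent common ancestor with ASV59.

ASV59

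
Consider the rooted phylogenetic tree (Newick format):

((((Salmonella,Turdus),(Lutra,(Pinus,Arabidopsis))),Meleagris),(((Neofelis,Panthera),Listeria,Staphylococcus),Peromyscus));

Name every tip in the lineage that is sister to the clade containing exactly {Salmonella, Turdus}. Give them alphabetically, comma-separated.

Arabidopsis, Lutra, Pinus

The clade containing exactly {Salmonella, Turdus} attaches to the tree at the node subtending ((Salmonella,Turdus),(Lutra,(Pinus,Arabidopsis))).
The other lineage descending from that same node — the sister group — is (Lutra,(Pinus,Arabidopsis)); its 3 tips in alphabetical order are the answer.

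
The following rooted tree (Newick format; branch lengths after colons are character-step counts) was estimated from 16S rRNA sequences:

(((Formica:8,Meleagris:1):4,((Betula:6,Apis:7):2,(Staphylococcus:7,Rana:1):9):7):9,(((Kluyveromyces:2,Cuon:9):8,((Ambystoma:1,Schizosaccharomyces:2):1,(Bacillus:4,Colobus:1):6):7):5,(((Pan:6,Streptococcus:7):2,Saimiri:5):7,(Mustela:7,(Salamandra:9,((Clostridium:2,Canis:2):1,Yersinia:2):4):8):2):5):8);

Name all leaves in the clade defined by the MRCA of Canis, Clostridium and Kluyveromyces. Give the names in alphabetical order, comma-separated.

Ambystoma, Bacillus, Canis, Clostridium, Colobus, Cuon, Kluyveromyces, Mustela, Pan, Saimiri, Salamandra, Schizosaccharomyces, Streptococcus, Yersinia

Tracing Canis: it sits inside (Clostridium,Canis).
Tracing Clostridium: it sits inside (Clostridium,Canis).
Tracing Kluyveromyces: it sits inside (Kluyveromyces,Cuon).
The smallest clade enclosing all 3 is (((Kluyveromyces,Cuon),((Ambystoma,Schizosaccharomyces),(Bacillus,Colobus))),(((Pan,Streptococcus),Saimiri),(Mustela,(Salamandra,((Clostridium,Canis),Yersinia))))); the answer is its 14 terminal taxa in alphabetical order.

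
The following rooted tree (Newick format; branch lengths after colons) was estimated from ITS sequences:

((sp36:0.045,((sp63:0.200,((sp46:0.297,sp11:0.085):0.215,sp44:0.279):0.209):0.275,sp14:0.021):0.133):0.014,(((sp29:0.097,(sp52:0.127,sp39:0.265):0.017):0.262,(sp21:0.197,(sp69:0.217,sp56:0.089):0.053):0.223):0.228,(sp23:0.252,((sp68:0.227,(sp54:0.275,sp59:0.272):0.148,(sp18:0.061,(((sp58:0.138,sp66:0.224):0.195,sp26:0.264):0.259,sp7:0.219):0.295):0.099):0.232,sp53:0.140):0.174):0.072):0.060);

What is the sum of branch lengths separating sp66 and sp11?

2.541

The path runs sp66 → … → MRCA → … → sp11; the MRCA is the root of the tree.
Branch lengths along that path: 0.224 + 0.195 + 0.259 + 0.295 + 0.099 + 0.232 + 0.174 + 0.072 + 0.060 + 0.014 + 0.133 + 0.275 + 0.209 + 0.215 + 0.085 = 2.541.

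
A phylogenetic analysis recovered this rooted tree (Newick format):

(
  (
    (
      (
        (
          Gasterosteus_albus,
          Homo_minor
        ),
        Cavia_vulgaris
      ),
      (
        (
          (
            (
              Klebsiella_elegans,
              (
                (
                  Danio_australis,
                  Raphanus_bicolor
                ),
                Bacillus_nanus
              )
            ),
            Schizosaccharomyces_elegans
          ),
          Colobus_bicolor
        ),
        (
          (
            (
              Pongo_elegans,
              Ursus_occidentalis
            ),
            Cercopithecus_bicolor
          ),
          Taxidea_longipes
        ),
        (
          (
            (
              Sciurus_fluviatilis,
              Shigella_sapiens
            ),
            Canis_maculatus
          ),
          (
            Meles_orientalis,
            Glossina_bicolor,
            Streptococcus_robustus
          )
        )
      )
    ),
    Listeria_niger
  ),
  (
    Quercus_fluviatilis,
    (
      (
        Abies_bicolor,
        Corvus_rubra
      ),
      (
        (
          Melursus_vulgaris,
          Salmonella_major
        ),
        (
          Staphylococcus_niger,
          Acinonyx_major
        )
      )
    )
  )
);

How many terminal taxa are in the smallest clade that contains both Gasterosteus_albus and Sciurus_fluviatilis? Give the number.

19

The MRCA of Gasterosteus_albus and Sciurus_fluviatilis is the node subtending (((Gasterosteus_albus,Homo_minor),Cavia_vulgaris),((((Klebsiella_elegans,((Danio_australis,Raphanus_bicolor),Bacillus_nanus)),Schizosaccharomyces_elegans),Colobus_bicolor),(((Pongo_elegans,Ursus_occidentalis),Cercopithecus_bicolor),Taxidea_longipes),(((Sciurus_fluviatilis,Shigella_sapiens),Canis_maculatus),(Meles_orientalis,Glossina_bicolor,Streptococcus_robustus)))).
That clade contains 19 terminal taxa: Bacillus_nanus, Canis_maculatus, Cavia_vulgaris, Cercopithecus_bicolor, Colobus_bicolor, Danio_australis, Gasterosteus_albus, Glossina_bicolor, Homo_minor, Klebsiella_elegans, Meles_orientalis, Pongo_elegans, Raphanus_bicolor, Schizosaccharomyces_elegans, Sciurus_fluviatilis, Shigella_sapiens, Streptococcus_robustus, Taxidea_longipes, Ursus_occidentalis.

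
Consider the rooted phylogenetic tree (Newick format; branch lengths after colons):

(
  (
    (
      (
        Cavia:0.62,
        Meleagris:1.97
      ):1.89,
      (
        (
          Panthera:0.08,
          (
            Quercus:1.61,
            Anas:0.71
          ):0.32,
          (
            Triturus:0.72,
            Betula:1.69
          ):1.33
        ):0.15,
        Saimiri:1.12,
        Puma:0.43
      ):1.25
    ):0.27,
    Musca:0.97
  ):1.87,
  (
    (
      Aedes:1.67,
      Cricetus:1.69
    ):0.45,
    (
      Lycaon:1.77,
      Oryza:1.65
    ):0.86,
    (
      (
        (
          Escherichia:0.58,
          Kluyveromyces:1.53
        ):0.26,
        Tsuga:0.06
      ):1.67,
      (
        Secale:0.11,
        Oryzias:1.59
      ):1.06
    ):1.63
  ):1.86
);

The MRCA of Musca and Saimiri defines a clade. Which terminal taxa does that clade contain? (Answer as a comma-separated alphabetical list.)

Tracing Musca: it sits inside (((Cavia,Meleagris),((Panthera,(Quercus,Anas),(Triturus,Betula)),Saimiri,Puma)),Musca).
Tracing Saimiri: it sits inside ((Panthera,(Quercus,Anas),(Triturus,Betula)),Saimiri,Puma).
The smallest clade enclosing both is (((Cavia,Meleagris),((Panthera,(Quercus,Anas),(Triturus,Betula)),Saimiri,Puma)),Musca); the answer is its 10 terminal taxa in alphabetical order.

Anas, Betula, Cavia, Meleagris, Musca, Panthera, Puma, Quercus, Saimiri, Triturus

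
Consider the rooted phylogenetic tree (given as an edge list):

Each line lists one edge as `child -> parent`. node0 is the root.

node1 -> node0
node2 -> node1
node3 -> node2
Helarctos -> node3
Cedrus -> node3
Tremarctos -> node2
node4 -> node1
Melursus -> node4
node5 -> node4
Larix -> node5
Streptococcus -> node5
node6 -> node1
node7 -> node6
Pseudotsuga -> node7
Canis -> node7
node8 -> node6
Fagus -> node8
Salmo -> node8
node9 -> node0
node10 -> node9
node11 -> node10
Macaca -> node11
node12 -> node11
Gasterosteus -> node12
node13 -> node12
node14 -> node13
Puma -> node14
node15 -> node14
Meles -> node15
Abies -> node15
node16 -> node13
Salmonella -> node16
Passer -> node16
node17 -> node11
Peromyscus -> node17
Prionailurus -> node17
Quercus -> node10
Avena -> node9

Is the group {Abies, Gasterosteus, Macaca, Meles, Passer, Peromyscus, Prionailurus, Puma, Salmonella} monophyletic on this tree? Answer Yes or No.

The most recent common ancestor of these taxa subtends (Macaca,(Gasterosteus,((Puma,(Meles,Abies)),(Salmonella,Passer))),(Peromyscus,Prionailurus)).
That clade has exactly 9 tips — every listed taxon and nothing else — so the group is monophyletic.

Yes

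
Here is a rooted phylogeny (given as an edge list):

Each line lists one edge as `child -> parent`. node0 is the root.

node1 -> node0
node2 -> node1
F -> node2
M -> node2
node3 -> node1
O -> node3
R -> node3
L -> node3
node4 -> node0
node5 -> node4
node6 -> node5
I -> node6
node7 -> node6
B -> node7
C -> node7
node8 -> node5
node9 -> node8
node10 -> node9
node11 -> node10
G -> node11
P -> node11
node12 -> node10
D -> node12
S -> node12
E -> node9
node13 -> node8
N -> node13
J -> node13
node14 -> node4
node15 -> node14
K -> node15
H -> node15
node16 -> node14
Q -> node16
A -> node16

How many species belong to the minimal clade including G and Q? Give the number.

The MRCA of G and Q is the node subtending (((I,(B,C)),((((G,P),(D,S)),E),(N,J))),((K,H),(Q,A))).
That clade contains 14 terminal taxa: A, B, C, D, E, G, H, I, J, K, N, P, Q, S.

14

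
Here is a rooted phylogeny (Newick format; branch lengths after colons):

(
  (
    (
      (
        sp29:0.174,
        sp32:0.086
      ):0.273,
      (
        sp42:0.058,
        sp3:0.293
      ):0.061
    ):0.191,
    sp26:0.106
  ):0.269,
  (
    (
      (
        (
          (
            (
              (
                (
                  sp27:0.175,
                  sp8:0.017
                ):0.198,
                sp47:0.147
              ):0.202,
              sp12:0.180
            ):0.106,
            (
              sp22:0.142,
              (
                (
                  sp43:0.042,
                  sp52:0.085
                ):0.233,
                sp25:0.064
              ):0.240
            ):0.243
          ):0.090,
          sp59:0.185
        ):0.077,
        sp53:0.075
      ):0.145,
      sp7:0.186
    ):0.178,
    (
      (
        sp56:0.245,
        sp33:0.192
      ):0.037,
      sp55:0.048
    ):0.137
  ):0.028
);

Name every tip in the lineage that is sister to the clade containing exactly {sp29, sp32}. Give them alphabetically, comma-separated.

The clade containing exactly {sp29, sp32} attaches to the tree at the node subtending ((sp29,sp32),(sp42,sp3)).
The other lineage descending from that same node — the sister group — is (sp42,sp3); its 2 tips in alphabetical order are the answer.

sp3, sp42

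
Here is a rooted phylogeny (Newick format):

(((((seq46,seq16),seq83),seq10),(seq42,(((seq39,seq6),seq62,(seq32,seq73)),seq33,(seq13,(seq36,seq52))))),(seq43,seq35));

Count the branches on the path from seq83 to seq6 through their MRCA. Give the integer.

8

The MRCA of seq83 and seq6 is the node subtending ((((seq46,seq16),seq83),seq10),(seq42,(((seq39,seq6),seq62,(seq32,seq73)),seq33,(seq13,(seq36,seq52))))).
From seq83 up to that node: 3 branches. From seq6 up to the same node: 5 branches. Total: 3 + 5 = 8.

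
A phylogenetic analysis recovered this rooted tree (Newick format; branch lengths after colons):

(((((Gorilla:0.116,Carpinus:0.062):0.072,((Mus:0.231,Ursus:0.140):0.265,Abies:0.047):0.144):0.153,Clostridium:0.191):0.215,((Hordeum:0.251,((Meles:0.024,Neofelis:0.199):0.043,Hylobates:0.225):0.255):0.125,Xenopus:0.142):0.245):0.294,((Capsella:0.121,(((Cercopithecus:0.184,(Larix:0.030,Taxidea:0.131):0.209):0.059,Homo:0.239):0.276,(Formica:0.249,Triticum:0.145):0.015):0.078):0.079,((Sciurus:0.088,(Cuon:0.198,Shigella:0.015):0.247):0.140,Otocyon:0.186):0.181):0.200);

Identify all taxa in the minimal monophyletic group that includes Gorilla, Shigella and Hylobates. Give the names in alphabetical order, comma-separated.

Abies, Capsella, Carpinus, Cercopithecus, Clostridium, Cuon, Formica, Gorilla, Homo, Hordeum, Hylobates, Larix, Meles, Mus, Neofelis, Otocyon, Sciurus, Shigella, Taxidea, Triticum, Ursus, Xenopus

Tracing Gorilla: it sits inside (Gorilla,Carpinus).
Tracing Shigella: it sits inside (Cuon,Shigella).
Tracing Hylobates: it sits inside ((Meles,Neofelis),Hylobates).
The smallest clade enclosing all 3 is the whole tree (their MRCA is the root), so the answer is all 22 tips in alphabetical order.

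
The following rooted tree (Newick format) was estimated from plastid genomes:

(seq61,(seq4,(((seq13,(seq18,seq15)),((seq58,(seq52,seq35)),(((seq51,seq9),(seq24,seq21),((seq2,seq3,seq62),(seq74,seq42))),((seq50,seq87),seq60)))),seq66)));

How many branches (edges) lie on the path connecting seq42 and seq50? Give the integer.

The MRCA of seq42 and seq50 is the node subtending (((seq51,seq9),(seq24,seq21),((seq2,seq3,seq62),(seq74,seq42))),((seq50,seq87),seq60)).
From seq42 up to that node: 4 branches. From seq50 up to the same node: 3 branches. Total: 4 + 3 = 7.

7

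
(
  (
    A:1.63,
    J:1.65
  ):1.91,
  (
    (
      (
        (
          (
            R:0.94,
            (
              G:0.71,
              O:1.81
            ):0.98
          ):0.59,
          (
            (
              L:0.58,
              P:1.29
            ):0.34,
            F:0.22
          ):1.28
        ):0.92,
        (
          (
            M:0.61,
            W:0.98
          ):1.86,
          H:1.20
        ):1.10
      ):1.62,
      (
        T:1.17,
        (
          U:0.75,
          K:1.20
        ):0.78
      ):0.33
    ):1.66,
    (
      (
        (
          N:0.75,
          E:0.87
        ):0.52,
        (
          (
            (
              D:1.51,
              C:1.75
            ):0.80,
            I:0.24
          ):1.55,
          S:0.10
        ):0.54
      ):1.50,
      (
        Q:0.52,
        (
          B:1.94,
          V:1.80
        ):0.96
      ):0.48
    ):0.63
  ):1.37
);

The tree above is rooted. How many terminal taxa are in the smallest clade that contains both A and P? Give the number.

23

The MRCA of A and P is the root, so the clade is the entire tree.
That clade contains 23 terminal taxa: A, B, C, D, E, F, G, H, I, J, K, L, M, N, O, P, Q, R, S, T, U, V, W.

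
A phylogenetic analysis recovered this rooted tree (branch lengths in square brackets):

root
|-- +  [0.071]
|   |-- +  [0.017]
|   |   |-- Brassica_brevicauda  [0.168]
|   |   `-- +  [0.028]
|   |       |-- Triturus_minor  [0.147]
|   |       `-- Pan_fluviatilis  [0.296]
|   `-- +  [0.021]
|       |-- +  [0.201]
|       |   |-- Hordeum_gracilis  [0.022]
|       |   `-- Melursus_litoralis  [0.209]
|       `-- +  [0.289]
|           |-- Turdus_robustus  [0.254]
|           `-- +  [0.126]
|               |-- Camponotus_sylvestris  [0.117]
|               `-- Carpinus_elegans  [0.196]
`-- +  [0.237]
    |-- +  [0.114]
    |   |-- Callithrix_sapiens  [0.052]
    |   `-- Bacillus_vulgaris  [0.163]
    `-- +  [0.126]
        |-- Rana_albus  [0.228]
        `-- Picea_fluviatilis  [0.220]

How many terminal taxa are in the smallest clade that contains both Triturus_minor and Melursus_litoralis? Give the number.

The MRCA of Triturus_minor and Melursus_litoralis is the node subtending ((Brassica_brevicauda,(Triturus_minor,Pan_fluviatilis)),((Hordeum_gracilis,Melursus_litoralis),(Turdus_robustus,(Camponotus_sylvestris,Carpinus_elegans)))).
That clade contains 8 terminal taxa: Brassica_brevicauda, Camponotus_sylvestris, Carpinus_elegans, Hordeum_gracilis, Melursus_litoralis, Pan_fluviatilis, Triturus_minor, Turdus_robustus.

8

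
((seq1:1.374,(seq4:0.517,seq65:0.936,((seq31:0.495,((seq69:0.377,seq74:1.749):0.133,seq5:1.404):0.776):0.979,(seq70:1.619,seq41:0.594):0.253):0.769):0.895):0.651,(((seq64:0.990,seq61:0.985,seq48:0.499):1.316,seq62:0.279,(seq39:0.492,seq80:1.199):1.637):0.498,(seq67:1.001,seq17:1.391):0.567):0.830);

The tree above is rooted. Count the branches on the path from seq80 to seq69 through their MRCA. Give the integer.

11

The MRCA of seq80 and seq69 is the root of the tree.
From seq80 up to that node: 4 branches. From seq69 up to the same node: 7 branches. Total: 4 + 7 = 11.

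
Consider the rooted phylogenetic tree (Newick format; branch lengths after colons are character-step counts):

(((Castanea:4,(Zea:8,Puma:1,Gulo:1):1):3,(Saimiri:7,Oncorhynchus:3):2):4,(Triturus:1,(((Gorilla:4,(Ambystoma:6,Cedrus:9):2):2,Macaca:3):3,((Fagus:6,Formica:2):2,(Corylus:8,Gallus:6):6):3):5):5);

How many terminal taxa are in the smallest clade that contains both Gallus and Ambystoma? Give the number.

The MRCA of Gallus and Ambystoma is the node subtending (((Gorilla,(Ambystoma,Cedrus)),Macaca),((Fagus,Formica),(Corylus,Gallus))).
That clade contains 8 terminal taxa: Ambystoma, Cedrus, Corylus, Fagus, Formica, Gallus, Gorilla, Macaca.

8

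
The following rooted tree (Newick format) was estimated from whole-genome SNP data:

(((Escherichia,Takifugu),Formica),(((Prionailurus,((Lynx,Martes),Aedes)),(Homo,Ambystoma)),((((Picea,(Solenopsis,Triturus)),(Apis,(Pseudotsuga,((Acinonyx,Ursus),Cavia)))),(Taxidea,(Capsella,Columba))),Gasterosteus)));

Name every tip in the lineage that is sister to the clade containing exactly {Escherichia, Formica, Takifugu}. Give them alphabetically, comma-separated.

The clade containing exactly {Escherichia, Formica, Takifugu} attaches directly to the root of the tree.
The other lineage descending from that same node — the sister group — is (((Prionailurus,((Lynx,Martes),Aedes)),(Homo,Ambystoma)),((((Picea,(Solenopsis,Triturus)),(Apis,(Pseudotsuga,((Acinonyx,Ursus),Cavia)))),(Taxidea,(Capsella,Columba))),Gasterosteus)); its 18 tips in alphabetical order are the answer.

Acinonyx, Aedes, Ambystoma, Apis, Capsella, Cavia, Columba, Gasterosteus, Homo, Lynx, Martes, Picea, Prionailurus, Pseudotsuga, Solenopsis, Taxidea, Triturus, Ursus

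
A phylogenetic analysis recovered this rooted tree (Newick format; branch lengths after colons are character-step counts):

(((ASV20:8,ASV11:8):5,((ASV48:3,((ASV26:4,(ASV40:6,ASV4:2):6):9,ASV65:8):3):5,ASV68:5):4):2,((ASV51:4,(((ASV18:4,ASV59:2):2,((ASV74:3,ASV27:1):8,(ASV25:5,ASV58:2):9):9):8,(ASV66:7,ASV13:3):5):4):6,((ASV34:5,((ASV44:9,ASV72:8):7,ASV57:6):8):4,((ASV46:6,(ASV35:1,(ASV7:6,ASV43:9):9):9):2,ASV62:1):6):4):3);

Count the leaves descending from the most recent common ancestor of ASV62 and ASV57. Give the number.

9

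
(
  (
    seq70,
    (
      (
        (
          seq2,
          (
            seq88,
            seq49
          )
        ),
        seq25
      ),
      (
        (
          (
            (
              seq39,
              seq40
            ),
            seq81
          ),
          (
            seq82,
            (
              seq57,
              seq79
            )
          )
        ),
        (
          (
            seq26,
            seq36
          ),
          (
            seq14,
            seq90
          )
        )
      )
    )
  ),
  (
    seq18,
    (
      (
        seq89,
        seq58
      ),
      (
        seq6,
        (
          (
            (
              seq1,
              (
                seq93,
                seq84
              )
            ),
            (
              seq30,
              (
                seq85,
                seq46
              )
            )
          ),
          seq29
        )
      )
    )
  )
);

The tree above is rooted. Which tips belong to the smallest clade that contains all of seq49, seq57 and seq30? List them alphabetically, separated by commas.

seq1, seq14, seq18, seq2, seq25, seq26, seq29, seq30, seq36, seq39, seq40, seq46, seq49, seq57, seq58, seq6, seq70, seq79, seq81, seq82, seq84, seq85, seq88, seq89, seq90, seq93

Tracing seq49: it sits inside (seq88,seq49).
Tracing seq57: it sits inside (seq57,seq79).
Tracing seq30: it sits inside (seq30,(seq85,seq46)).
The smallest clade enclosing all 3 is the whole tree (their MRCA is the root), so the answer is all 26 tips in alphabetical order.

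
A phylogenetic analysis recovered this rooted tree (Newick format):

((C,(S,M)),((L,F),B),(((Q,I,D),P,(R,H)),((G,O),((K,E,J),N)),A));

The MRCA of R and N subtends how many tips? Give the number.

13

The MRCA of R and N is the node subtending (((Q,I,D),P,(R,H)),((G,O),((K,E,J),N)),A).
That clade contains 13 terminal taxa: A, D, E, G, H, I, J, K, N, O, P, Q, R.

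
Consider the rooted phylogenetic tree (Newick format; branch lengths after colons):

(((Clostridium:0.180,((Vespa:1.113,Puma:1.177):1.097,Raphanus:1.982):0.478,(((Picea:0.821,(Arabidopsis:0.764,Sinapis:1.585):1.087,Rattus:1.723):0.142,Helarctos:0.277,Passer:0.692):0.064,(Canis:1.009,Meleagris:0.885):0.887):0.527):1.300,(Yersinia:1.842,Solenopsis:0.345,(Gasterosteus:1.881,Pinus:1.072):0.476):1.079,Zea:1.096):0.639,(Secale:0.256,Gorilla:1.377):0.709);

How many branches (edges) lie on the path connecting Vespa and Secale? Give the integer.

The MRCA of Vespa and Secale is the root of the tree.
From Vespa up to that node: 5 branches. From Secale up to the same node: 2 branches. Total: 5 + 2 = 7.

7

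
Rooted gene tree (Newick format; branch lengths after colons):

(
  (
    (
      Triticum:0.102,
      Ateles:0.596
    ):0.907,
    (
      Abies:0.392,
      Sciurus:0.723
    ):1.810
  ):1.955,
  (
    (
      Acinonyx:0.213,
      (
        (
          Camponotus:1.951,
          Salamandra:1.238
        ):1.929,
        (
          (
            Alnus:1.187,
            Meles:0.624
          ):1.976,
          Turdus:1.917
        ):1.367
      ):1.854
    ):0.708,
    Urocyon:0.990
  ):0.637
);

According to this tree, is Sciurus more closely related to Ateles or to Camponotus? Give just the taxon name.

The MRCA of Sciurus and Ateles subtends ((Triticum,Ateles),(Abies,Sciurus)) (4 taxa).
The MRCA of Sciurus and Camponotus is the root, subtending the entire tree (11 taxa).
The first is nested inside the second, so Sciurus shares a more recent common ancestor with Ateles.

Ateles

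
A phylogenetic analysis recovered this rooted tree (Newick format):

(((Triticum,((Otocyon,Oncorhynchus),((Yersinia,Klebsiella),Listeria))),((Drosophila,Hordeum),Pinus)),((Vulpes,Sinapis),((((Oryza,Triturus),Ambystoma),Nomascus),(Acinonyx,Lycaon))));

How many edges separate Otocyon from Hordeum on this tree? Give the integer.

7

The MRCA of Otocyon and Hordeum is the node subtending ((Triticum,((Otocyon,Oncorhynchus),((Yersinia,Klebsiella),Listeria))),((Drosophila,Hordeum),Pinus)).
From Otocyon up to that node: 4 branches. From Hordeum up to the same node: 3 branches. Total: 4 + 3 = 7.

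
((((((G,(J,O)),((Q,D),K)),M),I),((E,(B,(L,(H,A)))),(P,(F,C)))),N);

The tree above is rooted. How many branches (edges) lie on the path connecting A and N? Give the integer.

The MRCA of A and N is the root of the tree.
From A up to that node: 7 branches. From N up to the same node: 1 branch. Total: 7 + 1 = 8.

8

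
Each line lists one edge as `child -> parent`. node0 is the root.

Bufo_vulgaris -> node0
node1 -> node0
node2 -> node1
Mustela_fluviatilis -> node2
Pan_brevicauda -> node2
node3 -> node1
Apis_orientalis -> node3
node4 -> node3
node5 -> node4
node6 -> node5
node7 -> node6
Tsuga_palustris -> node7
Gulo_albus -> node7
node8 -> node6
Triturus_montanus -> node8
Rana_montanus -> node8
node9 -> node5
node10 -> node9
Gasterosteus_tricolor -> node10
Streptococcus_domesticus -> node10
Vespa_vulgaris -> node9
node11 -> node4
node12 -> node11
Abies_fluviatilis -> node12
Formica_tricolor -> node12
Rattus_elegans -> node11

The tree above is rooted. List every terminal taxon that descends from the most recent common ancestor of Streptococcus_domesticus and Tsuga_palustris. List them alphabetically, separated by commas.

Gasterosteus_tricolor, Gulo_albus, Rana_montanus, Streptococcus_domesticus, Triturus_montanus, Tsuga_palustris, Vespa_vulgaris

Tracing Streptococcus_domesticus: it sits inside (Gasterosteus_tricolor,Streptococcus_domesticus).
Tracing Tsuga_palustris: it sits inside (Tsuga_palustris,Gulo_albus).
The smallest clade enclosing both is (((Tsuga_palustris,Gulo_albus),(Triturus_montanus,Rana_montanus)),((Gasterosteus_tricolor,Streptococcus_domesticus),Vespa_vulgaris)); the answer is its 7 terminal taxa in alphabetical order.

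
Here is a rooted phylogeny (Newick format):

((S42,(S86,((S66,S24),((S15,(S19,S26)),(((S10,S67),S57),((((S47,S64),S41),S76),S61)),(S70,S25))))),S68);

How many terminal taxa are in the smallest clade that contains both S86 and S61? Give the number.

The MRCA of S86 and S61 is the node subtending (S86,((S66,S24),((S15,(S19,S26)),(((S10,S67),S57),((((S47,S64),S41),S76),S61)),(S70,S25)))).
That clade contains 16 terminal taxa: S10, S15, S19, S24, S25, S26, S41, S47, S57, S61, S64, S66, S67, S70, S76, S86.

16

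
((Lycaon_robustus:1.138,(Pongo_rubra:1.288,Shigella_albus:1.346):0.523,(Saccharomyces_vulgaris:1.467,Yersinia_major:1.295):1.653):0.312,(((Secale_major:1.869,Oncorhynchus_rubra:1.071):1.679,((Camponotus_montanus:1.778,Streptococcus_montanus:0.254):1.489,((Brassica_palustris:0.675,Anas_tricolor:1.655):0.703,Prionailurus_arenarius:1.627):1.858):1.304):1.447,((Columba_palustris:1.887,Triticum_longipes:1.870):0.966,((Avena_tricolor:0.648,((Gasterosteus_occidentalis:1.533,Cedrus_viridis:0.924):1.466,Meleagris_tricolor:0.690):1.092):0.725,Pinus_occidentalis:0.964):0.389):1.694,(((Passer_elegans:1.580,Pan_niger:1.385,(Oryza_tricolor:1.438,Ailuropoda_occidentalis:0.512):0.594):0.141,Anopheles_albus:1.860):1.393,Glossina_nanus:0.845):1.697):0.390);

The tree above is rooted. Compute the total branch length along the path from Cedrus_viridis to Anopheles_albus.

11.240

The path runs Cedrus_viridis → … → MRCA → … → Anopheles_albus; the MRCA is the node subtending (((Secale_major,Oncorhynchus_rubra),((Camponotus_montanus,Streptococcus_montanus),((Brassica_palustris,Anas_tricolor),Prionailurus_arenarius))),((Columba_palustris,Triticum_longipes),((Avena_tricolor,((Gasterosteus_occidentalis,Cedrus_viridis),Meleagris_tricolor)),Pinus_occidentalis)),(((Passer_elegans,Pan_niger,(Oryza_tricolor,Ailuropoda_occidentalis)),Anopheles_albus),Glossina_nanus)).
Branch lengths along that path: 0.924 + 1.466 + 1.092 + 0.725 + 0.389 + 1.694 + 1.697 + 1.393 + 1.860 = 11.240.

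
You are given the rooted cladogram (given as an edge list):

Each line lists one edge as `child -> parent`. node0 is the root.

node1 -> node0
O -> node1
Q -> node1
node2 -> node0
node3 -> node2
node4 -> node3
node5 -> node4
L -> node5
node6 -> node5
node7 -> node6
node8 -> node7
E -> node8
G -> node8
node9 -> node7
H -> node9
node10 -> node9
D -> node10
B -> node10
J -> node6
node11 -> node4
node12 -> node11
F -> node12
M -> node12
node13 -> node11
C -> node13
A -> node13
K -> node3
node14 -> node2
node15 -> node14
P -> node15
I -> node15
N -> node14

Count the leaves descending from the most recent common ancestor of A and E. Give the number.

11

The MRCA of A and E is the node subtending ((L,(((E,G),(H,(D,B))),J)),((F,M),(C,A))).
That clade contains 11 terminal taxa: A, B, C, D, E, F, G, H, J, L, M.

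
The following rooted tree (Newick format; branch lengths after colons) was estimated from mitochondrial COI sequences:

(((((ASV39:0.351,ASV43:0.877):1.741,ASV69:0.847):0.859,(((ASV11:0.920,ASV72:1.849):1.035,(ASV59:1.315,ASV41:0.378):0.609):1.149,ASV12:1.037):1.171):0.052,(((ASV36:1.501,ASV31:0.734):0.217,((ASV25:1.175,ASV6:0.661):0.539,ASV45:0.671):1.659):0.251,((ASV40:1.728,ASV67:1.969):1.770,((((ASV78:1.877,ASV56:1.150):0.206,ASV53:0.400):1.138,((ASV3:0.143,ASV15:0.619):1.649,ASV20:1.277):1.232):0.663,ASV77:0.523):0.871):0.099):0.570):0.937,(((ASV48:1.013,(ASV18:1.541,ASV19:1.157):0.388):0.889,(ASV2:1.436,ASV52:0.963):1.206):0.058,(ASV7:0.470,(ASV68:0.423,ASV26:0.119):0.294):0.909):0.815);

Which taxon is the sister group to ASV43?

ASV43 attaches to the tree at the node subtending (ASV39,ASV43).
The other lineage descending from that same node — the sister group — is the single tip ASV39.

ASV39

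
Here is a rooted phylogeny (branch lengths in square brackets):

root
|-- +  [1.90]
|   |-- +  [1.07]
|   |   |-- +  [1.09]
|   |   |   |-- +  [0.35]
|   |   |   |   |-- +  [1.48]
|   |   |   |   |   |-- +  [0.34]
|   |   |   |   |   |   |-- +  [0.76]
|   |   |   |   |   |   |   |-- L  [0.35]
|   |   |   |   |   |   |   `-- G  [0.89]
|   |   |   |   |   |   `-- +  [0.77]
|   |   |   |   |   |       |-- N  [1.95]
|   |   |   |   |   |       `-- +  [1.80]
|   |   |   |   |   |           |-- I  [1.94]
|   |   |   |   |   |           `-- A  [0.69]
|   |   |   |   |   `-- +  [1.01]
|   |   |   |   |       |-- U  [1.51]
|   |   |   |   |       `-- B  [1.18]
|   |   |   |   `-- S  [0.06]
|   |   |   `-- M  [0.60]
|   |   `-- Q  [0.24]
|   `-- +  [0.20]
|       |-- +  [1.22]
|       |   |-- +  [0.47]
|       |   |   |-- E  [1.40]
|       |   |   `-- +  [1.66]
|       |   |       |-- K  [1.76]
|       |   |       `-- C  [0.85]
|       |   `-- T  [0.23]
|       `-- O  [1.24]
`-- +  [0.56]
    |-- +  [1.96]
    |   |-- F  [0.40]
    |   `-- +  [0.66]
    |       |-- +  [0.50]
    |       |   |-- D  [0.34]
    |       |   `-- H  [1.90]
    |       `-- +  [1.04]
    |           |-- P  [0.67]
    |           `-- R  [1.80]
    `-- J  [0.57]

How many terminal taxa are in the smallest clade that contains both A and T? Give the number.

15

The MRCA of A and T is the node subtending (((((((L,G),(N,(I,A))),(U,B)),S),M),Q),(((E,(K,C)),T),O)).
That clade contains 15 terminal taxa: A, B, C, E, G, I, K, L, M, N, O, Q, S, T, U.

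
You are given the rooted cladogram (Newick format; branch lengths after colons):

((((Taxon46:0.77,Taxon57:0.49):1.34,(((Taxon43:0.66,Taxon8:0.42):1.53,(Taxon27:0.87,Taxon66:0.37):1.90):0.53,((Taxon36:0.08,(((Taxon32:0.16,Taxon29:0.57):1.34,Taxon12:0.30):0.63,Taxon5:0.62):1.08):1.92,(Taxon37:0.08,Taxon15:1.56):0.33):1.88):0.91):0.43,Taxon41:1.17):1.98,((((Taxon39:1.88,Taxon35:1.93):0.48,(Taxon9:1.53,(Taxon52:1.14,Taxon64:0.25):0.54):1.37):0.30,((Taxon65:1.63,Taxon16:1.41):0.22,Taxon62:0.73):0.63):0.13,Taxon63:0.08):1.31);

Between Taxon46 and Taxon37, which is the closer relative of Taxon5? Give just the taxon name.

The MRCA of Taxon5 and Taxon37 subtends ((Taxon36,(((Taxon32,Taxon29),Taxon12),Taxon5)),(Taxon37,Taxon15)) (7 taxa).
The MRCA of Taxon5 and Taxon46 subtends ((Taxon46,Taxon57),(((Taxon43,Taxon8),(Taxon27,Taxon66)),((Taxon36,(((Taxon32,Taxon29),Taxon12),Taxon5)),(Taxon37,Taxon15)))) (13 taxa).
The first is nested inside the second, so Taxon5 shares a more recent common ancestor with Taxon37.

Taxon37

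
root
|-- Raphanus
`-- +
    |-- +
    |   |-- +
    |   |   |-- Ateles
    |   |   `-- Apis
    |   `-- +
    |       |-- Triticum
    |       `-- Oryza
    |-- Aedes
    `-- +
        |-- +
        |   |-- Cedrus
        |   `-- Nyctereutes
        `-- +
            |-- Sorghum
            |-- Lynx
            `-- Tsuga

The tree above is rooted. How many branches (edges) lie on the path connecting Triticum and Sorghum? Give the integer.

6

The MRCA of Triticum and Sorghum is the node subtending (((Ateles,Apis),(Triticum,Oryza)),Aedes,((Cedrus,Nyctereutes),(Sorghum,Lynx,Tsuga))).
From Triticum up to that node: 3 branches. From Sorghum up to the same node: 3 branches. Total: 3 + 3 = 6.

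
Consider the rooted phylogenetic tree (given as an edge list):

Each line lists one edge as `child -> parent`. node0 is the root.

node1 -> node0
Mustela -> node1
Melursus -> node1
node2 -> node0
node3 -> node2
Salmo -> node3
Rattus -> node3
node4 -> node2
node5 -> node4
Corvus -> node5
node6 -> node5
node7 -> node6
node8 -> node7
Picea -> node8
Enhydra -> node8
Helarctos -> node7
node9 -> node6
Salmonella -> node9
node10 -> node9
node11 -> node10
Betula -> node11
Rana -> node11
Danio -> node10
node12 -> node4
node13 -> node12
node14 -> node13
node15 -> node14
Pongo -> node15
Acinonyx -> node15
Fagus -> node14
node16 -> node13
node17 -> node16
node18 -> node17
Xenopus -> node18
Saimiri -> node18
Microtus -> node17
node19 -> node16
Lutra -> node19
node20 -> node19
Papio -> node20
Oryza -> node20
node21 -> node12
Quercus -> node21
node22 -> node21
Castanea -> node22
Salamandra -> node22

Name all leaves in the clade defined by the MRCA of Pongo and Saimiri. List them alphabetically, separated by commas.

Tracing Pongo: it sits inside (Pongo,Acinonyx).
Tracing Saimiri: it sits inside (Xenopus,Saimiri).
The smallest clade enclosing both is (((Pongo,Acinonyx),Fagus),(((Xenopus,Saimiri),Microtus),(Lutra,(Papio,Oryza)))); the answer is its 9 terminal taxa in alphabetical order.

Acinonyx, Fagus, Lutra, Microtus, Oryza, Papio, Pongo, Saimiri, Xenopus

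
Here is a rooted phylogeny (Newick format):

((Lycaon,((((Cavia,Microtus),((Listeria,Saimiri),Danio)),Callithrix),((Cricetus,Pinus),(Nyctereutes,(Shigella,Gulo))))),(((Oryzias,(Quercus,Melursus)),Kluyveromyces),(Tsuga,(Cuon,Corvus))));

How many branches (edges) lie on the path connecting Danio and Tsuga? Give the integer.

9

The MRCA of Danio and Tsuga is the root of the tree.
From Danio up to that node: 6 branches. From Tsuga up to the same node: 3 branches. Total: 6 + 3 = 9.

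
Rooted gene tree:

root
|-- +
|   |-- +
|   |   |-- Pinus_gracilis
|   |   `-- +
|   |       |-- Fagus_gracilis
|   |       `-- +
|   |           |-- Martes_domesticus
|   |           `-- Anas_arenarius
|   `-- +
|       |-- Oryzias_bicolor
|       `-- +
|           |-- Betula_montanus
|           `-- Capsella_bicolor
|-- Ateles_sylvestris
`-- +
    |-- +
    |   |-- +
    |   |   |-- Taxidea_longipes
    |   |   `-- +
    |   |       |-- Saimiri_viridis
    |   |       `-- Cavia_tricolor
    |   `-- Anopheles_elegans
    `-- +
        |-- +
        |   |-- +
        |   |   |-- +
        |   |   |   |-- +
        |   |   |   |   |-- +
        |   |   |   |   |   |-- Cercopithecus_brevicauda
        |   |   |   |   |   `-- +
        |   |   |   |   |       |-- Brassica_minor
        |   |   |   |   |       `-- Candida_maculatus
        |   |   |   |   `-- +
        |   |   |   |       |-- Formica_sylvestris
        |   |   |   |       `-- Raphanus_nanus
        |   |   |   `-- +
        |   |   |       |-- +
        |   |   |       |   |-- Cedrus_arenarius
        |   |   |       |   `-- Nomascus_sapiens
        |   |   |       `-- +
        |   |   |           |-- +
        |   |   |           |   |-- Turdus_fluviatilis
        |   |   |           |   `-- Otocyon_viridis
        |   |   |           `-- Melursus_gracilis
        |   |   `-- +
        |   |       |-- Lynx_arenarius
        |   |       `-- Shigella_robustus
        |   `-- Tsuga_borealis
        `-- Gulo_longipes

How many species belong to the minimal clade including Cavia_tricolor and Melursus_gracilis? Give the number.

The MRCA of Cavia_tricolor and Melursus_gracilis is the node subtending (((Taxidea_longipes,(Saimiri_viridis,Cavia_tricolor)),Anopheles_elegans),((((((Cercopithecus_brevicauda,(Brassica_minor,Candida_maculatus)),(Formica_sylvestris,Raphanus_nanus)),((Cedrus_arenarius,Nomascus_sapiens),((Turdus_fluviatilis,Otocyon_viridis),Melursus_gracilis))),(Lynx_arenarius,Shigella_robustus)),Tsuga_borealis),Gulo_longipes)).
That clade contains 18 terminal taxa: Anopheles_elegans, Brassica_minor, Candida_maculatus, Cavia_tricolor, Cedrus_arenarius, Cercopithecus_brevicauda, Formica_sylvestris, Gulo_longipes, Lynx_arenarius, Melursus_gracilis, Nomascus_sapiens, Otocyon_viridis, Raphanus_nanus, Saimiri_viridis, Shigella_robustus, Taxidea_longipes, Tsuga_borealis, Turdus_fluviatilis.

18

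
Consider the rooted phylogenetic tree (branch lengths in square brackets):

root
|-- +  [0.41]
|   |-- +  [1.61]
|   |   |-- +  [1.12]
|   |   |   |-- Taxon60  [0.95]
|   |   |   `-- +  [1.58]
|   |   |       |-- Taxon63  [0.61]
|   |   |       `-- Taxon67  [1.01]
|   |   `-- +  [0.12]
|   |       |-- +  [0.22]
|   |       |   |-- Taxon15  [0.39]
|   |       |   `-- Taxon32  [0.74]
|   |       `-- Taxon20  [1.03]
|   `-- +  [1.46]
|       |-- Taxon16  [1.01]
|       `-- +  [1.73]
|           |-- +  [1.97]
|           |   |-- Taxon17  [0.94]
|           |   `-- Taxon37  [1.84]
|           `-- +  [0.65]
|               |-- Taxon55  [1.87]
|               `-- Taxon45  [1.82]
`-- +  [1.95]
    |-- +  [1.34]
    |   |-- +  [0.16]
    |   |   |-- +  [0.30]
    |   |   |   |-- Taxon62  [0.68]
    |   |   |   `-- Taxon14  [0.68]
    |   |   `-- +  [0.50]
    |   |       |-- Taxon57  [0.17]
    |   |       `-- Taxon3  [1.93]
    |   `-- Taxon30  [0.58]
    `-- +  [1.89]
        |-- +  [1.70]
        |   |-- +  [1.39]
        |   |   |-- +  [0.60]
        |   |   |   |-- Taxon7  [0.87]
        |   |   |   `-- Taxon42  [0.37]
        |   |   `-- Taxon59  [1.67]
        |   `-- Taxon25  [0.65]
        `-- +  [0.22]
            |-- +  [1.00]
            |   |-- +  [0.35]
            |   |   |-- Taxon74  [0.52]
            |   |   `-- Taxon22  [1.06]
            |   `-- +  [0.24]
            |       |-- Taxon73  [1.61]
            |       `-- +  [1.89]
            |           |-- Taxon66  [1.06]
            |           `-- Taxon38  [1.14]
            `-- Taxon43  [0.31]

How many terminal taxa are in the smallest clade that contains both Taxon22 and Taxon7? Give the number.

The MRCA of Taxon22 and Taxon7 is the node subtending ((((Taxon7,Taxon42),Taxon59),Taxon25),(((Taxon74,Taxon22),(Taxon73,(Taxon66,Taxon38))),Taxon43)).
That clade contains 10 terminal taxa: Taxon22, Taxon25, Taxon38, Taxon42, Taxon43, Taxon59, Taxon66, Taxon7, Taxon73, Taxon74.

10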